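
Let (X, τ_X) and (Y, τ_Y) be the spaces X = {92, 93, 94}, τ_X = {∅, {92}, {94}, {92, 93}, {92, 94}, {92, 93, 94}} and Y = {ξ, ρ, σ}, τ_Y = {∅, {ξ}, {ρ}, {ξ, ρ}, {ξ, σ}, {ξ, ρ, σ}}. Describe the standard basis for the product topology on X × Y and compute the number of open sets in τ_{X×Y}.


Basis B = {∅ × ∅, {92} × {ξ}, {92} × {ρ}, {94} × {ξ}, {94} × {ρ}, {92} × {ξ, ρ}, {92} × {ξ, σ}, {92, 93} × {ξ}, {92, 94} × {ξ}, {92, 93} × {ρ}, {92, 94} × {ρ}, {94} × {ξ, ρ}, {94} × {ξ, σ}, {92} × {ξ, ρ, σ}, {92, 93, 94} × {ξ}, {92, 93, 94} × {ρ}, {94} × {ξ, ρ, σ}, {92, 93} × {ξ, ρ}, {92, 94} × {ξ, ρ}, {92, 93} × {ξ, σ}, {92, 94} × {ξ, σ}, {92, 93} × {ξ, ρ, σ}, {92, 94} × {ξ, ρ, σ}, {92, 93, 94} × {ξ, ρ}, {92, 93, 94} × {ξ, σ}, {92, 93, 94} × {ξ, ρ, σ}}; |τ_{X×Y}| = 108.

Enumerate products U × V with U ∈ τ_X, V ∈ τ_Y (deduplicated):
  ∅ × ∅ = {} (∅)
  {92} × {ξ} = {(92,ξ)}
  {92} × {ρ} = {(92,ρ)}
  {94} × {ξ} = {(94,ξ)}
  {94} × {ρ} = {(94,ρ)}
  {92} × {ξ, ρ} = {(92,ξ), (92,ρ)}
  {92} × {ξ, σ} = {(92,ξ), (92,σ)}
  {92, 93} × {ξ} = {(92,ξ), (93,ξ)}
  {92, 94} × {ξ} = {(92,ξ), (94,ξ)}
  {92, 93} × {ρ} = {(92,ρ), (93,ρ)}
  {92, 94} × {ρ} = {(92,ρ), (94,ρ)}
  {94} × {ξ, ρ} = {(94,ξ), (94,ρ)}
  {94} × {ξ, σ} = {(94,ξ), (94,σ)}
  {92} × {ξ, ρ, σ} = {(92,ξ), (92,ρ), (92,σ)}
  {92, 93, 94} × {ξ} = {(92,ξ), (93,ξ), (94,ξ)}
  {92, 93, 94} × {ρ} = {(92,ρ), (93,ρ), (94,ρ)}
  {94} × {ξ, ρ, σ} = {(94,ξ), (94,ρ), (94,σ)}
  {92, 93} × {ξ, ρ} = {(92,ξ), (92,ρ), (93,ξ), (93,ρ)}
  {92, 94} × {ξ, ρ} = {(92,ξ), (92,ρ), (94,ξ), (94,ρ)}
  {92, 93} × {ξ, σ} = {(92,ξ), (92,σ), (93,ξ), (93,σ)}
  {92, 94} × {ξ, σ} = {(92,ξ), (92,σ), (94,ξ), (94,σ)}
  {92, 93} × {ξ, ρ, σ} = {(92,ξ), (92,ρ), (92,σ), (93,ξ), (93,ρ), (93,σ)}
  {92, 94} × {ξ, ρ, σ} = {(92,ξ), (92,ρ), (92,σ), (94,ξ), (94,ρ), (94,σ)}
  {92, 93, 94} × {ξ, ρ} = {(92,ξ), (92,ρ), (93,ξ), (93,ρ), (94,ξ), (94,ρ)}
  {92, 93, 94} × {ξ, σ} = {(92,ξ), (92,σ), (93,ξ), (93,σ), (94,ξ), (94,σ)}
  {92, 93, 94} × {ξ, ρ, σ} = {(92,ξ), (92,ρ), (92,σ), (93,ξ), (93,ρ), (93,σ), (94,ξ), (94,ρ), (94,σ)}
These 26 distinct sets form the basis B.
Close under arbitrary unions to get τ_{X×Y}; counting gives |τ_{X×Y}| = 108.


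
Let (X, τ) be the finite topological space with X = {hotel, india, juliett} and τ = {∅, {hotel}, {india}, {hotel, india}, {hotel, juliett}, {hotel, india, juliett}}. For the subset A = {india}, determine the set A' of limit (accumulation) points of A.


A' = ∅

For each x ∈ X, list the open sets U ∈ τ with x ∈ U, then check whether U ∩ (A ∖ {x}) ≠ ∅ for every such U.
  x = hotel: open {hotel} ∋ x has {hotel} ∩ (A ∖ {hotel}) = ∅, so x is NOT a limit point.
  x = india: open {india} ∋ x has {india} ∩ (A ∖ {india}) = ∅, so x is NOT a limit point.
  x = juliett: open {hotel, juliett} ∋ x has {hotel, juliett} ∩ (A ∖ {juliett}) = ∅, so x is NOT a limit point.
Collecting: A' = ∅.


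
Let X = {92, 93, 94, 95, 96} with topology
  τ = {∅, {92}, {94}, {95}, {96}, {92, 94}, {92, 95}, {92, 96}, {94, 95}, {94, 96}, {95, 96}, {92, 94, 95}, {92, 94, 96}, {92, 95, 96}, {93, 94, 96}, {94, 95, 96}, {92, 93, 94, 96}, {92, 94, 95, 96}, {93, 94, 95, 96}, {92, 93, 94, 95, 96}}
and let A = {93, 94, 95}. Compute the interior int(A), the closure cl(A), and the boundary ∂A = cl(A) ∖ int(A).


int(A) = {94, 95}, cl(A) = {93, 94, 95}, ∂A = {93}.

Closed sets in (X, τ) are complements of opens:
  closed(X, τ) = {∅, {92}, {93}, {95}, {92, 93}, {92, 95}, {93, 94}, {93, 95}, {93, 96}, {92, 93, 94}, {92, 93, 95}, {92, 93, 96}, {93, 94, 95}, {93, 94, 96}, {93, 95, 96}, {92, 93, 94, 95}, {92, 93, 94, 96}, {92, 93, 95, 96}, {93, 94, 95, 96}, {92, 93, 94, 95, 96}}.
int(A) = ⋃ {U ∈ τ : U ⊆ A}. Opens contained in A: ∅, {94}, {95}, {94, 95}.
Taking the union of these: int(A) = {94, 95}.
cl(A) = ⋂ {C closed : A ⊆ C}. Closed sets containing A: {93, 94, 95}, {92, 93, 94, 95}, {93, 94, 95, 96}, {92, 93, 94, 95, 96}.
Intersecting these: cl(A) = {93, 94, 95}.
∂A = cl(A) ∖ int(A) = {93, 94, 95} ∖ {94, 95} = {93}.


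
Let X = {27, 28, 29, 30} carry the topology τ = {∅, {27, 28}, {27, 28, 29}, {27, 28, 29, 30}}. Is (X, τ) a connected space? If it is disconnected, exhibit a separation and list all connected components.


(X, τ) is connected.

Find clopen sets (U ∈ τ with X ∖ U ∈ τ):
  U = ∅, X ∖ U = {27, 28, 29, 30} — both open, so U is clopen.
  U = {27, 28, 29, 30}, X ∖ U = ∅ — both open, so U is clopen.
Only trivial clopens (∅ and X) exist, so (X, τ) is connected.
Compute connected components by grouping points that agree on all clopens:
  component: {27, 28, 29, 30}


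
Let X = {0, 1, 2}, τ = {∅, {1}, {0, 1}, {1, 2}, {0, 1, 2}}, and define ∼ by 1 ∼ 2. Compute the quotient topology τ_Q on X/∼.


X/∼ = {[0], [1=2]}; |τ_Q| = 3.

Equivalence classes: [0], [1=2].
Quotient map π: X → X/∼ sends 0 ↦ [0], 1 ↦ [1=2], 2 ↦ [1=2].
For each subset V ⊆ X/∼, compute π^{-1}(V) ⊆ X and check whether π^{-1}(V) ∈ τ. V is open in τ_Q iff π^{-1}(V) ∈ τ.
  V = {}: π^{-1}(V) = ∅ ∈ τ ✓.
  V = {[0]}: π^{-1}(V) = {0} ∉ τ ✗.
  V = {[1=2]}: π^{-1}(V) = {1, 2} ∈ τ ✓.
  V = {[0], [1=2]}: π^{-1}(V) = {0, 1, 2} ∈ τ ✓.
Open sets in the quotient: τ_Q = {{}, {[1=2]}, {[0], [1=2]}} (3 elements).


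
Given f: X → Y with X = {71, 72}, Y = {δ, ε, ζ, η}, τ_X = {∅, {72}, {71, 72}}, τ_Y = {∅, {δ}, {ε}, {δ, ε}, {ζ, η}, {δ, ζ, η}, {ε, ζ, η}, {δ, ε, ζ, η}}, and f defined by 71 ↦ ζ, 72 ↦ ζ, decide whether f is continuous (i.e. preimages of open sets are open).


f IS continuous.

Compute f^{-1}(U) for each U ∈ τ_Y:
  U = ∅: f^{-1}(U) = ∅ ∈ τ_X ✓.
  U = {δ}: f^{-1}(U) = ∅ ∈ τ_X ✓.
  U = {ε}: f^{-1}(U) = ∅ ∈ τ_X ✓.
  U = {δ, ε}: f^{-1}(U) = ∅ ∈ τ_X ✓.
  U = {ζ, η}: f^{-1}(U) = {71, 72} ∈ τ_X ✓.
  U = {δ, ζ, η}: f^{-1}(U) = {71, 72} ∈ τ_X ✓.
  U = {ε, ζ, η}: f^{-1}(U) = {71, 72} ∈ τ_X ✓.
  U = {δ, ε, ζ, η}: f^{-1}(U) = {71, 72} ∈ τ_X ✓.
Every preimage lies in τ_X, so f IS continuous.


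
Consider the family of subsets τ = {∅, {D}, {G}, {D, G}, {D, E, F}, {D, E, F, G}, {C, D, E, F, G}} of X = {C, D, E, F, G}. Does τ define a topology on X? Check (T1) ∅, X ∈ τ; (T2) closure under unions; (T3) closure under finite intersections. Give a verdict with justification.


τ IS a topology on X.

Axiom (T1): ∅ ∈ τ? Yes; X ∈ τ? Yes.
Axiom (T2/T3): check pairwise unions and intersections of members of τ.
All pairwise intersections and unions checked — each lies in τ. Therefore τ satisfies (T1), (T2), (T3): it IS a topology on X.


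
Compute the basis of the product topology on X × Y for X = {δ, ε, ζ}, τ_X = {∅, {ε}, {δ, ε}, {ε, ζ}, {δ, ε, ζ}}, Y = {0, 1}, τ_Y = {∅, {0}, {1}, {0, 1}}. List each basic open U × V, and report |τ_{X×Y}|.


Basis B = {∅ × ∅, {ε} × {0}, {ε} × {1}, {δ, ε} × {0}, {δ, ε} × {1}, {ε} × {0, 1}, {ε, ζ} × {0}, {ε, ζ} × {1}, {δ, ε, ζ} × {0}, {δ, ε, ζ} × {1}, {δ, ε} × {0, 1}, {ε, ζ} × {0, 1}, {δ, ε, ζ} × {0, 1}}; |τ_{X×Y}| = 25.

Enumerate products U × V with U ∈ τ_X, V ∈ τ_Y (deduplicated):
  ∅ × ∅ = {} (∅)
  {ε} × {0} = {(ε,0)}
  {ε} × {1} = {(ε,1)}
  {δ, ε} × {0} = {(δ,0), (ε,0)}
  {δ, ε} × {1} = {(δ,1), (ε,1)}
  {ε} × {0, 1} = {(ε,0), (ε,1)}
  {ε, ζ} × {0} = {(ε,0), (ζ,0)}
  {ε, ζ} × {1} = {(ε,1), (ζ,1)}
  {δ, ε, ζ} × {0} = {(δ,0), (ε,0), (ζ,0)}
  {δ, ε, ζ} × {1} = {(δ,1), (ε,1), (ζ,1)}
  {δ, ε} × {0, 1} = {(δ,0), (δ,1), (ε,0), (ε,1)}
  {ε, ζ} × {0, 1} = {(ε,0), (ε,1), (ζ,0), (ζ,1)}
  {δ, ε, ζ} × {0, 1} = {(δ,0), (δ,1), (ε,0), (ε,1), (ζ,0), (ζ,1)}
These 13 distinct sets form the basis B.
Close under arbitrary unions to get τ_{X×Y}; counting gives |τ_{X×Y}| = 25.


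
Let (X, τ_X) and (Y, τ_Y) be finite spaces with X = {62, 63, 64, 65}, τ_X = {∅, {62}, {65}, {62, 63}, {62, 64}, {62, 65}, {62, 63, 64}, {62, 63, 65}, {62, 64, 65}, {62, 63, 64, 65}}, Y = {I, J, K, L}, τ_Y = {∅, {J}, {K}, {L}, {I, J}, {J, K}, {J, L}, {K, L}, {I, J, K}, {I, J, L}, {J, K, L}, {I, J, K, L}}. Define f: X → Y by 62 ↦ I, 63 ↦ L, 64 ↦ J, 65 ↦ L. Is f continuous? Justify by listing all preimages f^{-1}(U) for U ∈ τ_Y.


f is NOT continuous.

Compute f^{-1}(U) for each U ∈ τ_Y:
  U = ∅: f^{-1}(U) = ∅ ∈ τ_X ✓.
  U = {J}: f^{-1}(U) = {64} ∉ τ_X ✗.
  U = {K}: f^{-1}(U) = ∅ ∈ τ_X ✓.
  U = {L}: f^{-1}(U) = {63, 65} ∉ τ_X ✗.
  U = {I, J}: f^{-1}(U) = {62, 64} ∈ τ_X ✓.
  U = {J, K}: f^{-1}(U) = {64} ∉ τ_X ✗.
  U = {J, L}: f^{-1}(U) = {63, 64, 65} ∉ τ_X ✗.
  U = {K, L}: f^{-1}(U) = {63, 65} ∉ τ_X ✗.
  U = {I, J, K}: f^{-1}(U) = {62, 64} ∈ τ_X ✓.
  U = {I, J, L}: f^{-1}(U) = {62, 63, 64, 65} ∈ τ_X ✓.
  U = {J, K, L}: f^{-1}(U) = {63, 64, 65} ∉ τ_X ✗.
  U = {I, J, K, L}: f^{-1}(U) = {62, 63, 64, 65} ∈ τ_X ✓.
Found U = {J} with f^{-1}(U) = {64} not in τ_X. Therefore f is NOT continuous.


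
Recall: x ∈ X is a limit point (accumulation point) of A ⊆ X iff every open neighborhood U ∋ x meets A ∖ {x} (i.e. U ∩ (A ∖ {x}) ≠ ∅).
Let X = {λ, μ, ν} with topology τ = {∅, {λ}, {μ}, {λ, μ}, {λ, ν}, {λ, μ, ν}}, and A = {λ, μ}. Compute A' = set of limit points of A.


A' = {ν}

For each x ∈ X, list the open sets U ∈ τ with x ∈ U, then check whether U ∩ (A ∖ {x}) ≠ ∅ for every such U.
  x = λ: open {λ} ∋ x has {λ} ∩ (A ∖ {λ}) = ∅, so x is NOT a limit point.
  x = μ: open {μ} ∋ x has {μ} ∩ (A ∖ {μ}) = ∅, so x is NOT a limit point.
  x = ν: opens ∋ x are {λ, ν}, {λ, μ, ν}; each meets A ∖ {ν}, so x IS a limit point.
Collecting: A' = {ν}.


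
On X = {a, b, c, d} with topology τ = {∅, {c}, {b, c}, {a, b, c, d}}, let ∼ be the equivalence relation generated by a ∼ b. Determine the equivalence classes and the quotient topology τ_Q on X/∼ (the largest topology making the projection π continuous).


X/∼ = {[a=b], [c], [d]}; |τ_Q| = 3.

Equivalence classes: [a=b], [c], [d].
Quotient map π: X → X/∼ sends a ↦ [a=b], b ↦ [a=b], c ↦ [c], d ↦ [d].
For each subset V ⊆ X/∼, compute π^{-1}(V) ⊆ X and check whether π^{-1}(V) ∈ τ. V is open in τ_Q iff π^{-1}(V) ∈ τ.
  V = {}: π^{-1}(V) = ∅ ∈ τ ✓.
  V = {[a=b]}: π^{-1}(V) = {a, b} ∉ τ ✗.
  V = {[c]}: π^{-1}(V) = {c} ∈ τ ✓.
  V = {[a=b], [c]}: π^{-1}(V) = {a, b, c} ∉ τ ✗.
  V = {[d]}: π^{-1}(V) = {d} ∉ τ ✗.
  V = {[a=b], [d]}: π^{-1}(V) = {a, b, d} ∉ τ ✗.
  V = {[c], [d]}: π^{-1}(V) = {c, d} ∉ τ ✗.
  V = {[a=b], [c], [d]}: π^{-1}(V) = {a, b, c, d} ∈ τ ✓.
Open sets in the quotient: τ_Q = {{}, {[c]}, {[a=b], [c], [d]}} (3 elements).


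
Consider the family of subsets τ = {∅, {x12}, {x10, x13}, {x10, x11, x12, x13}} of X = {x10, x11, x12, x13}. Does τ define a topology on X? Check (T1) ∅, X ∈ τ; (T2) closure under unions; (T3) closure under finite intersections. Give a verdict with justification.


τ is NOT a topology on X.

Axiom (T1): ∅ ∈ τ? Yes; X ∈ τ? Yes.
Axiom (T2/T3): check pairwise unions and intersections of members of τ.
Counterexample for (T2): {x12} ∪ {x10, x13} = {x10, x12, x13} ∉ τ. Therefore τ is NOT a topology.


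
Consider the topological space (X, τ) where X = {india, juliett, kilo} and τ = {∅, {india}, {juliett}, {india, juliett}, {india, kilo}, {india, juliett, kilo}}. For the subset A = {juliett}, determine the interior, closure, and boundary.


int(A) = {juliett}, cl(A) = {juliett}, ∂A = ∅.

Closed sets in (X, τ) are complements of opens:
  closed(X, τ) = {∅, {juliett}, {kilo}, {india, kilo}, {juliett, kilo}, {india, juliett, kilo}}.
int(A) = ⋃ {U ∈ τ : U ⊆ A}. Opens contained in A: ∅, {juliett}.
Taking the union of these: int(A) = {juliett}.
cl(A) = ⋂ {C closed : A ⊆ C}. Closed sets containing A: {juliett}, {juliett, kilo}, {india, juliett, kilo}.
Intersecting these: cl(A) = {juliett}.
∂A = cl(A) ∖ int(A) = {juliett} ∖ {juliett} = ∅.


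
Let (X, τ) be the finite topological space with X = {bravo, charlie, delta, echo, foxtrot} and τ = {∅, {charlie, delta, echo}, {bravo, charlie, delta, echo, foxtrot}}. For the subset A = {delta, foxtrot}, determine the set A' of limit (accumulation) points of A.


A' = {bravo, charlie, echo, foxtrot}

For each x ∈ X, list the open sets U ∈ τ with x ∈ U, then check whether U ∩ (A ∖ {x}) ≠ ∅ for every such U.
  x = bravo: opens ∋ x are {bravo, charlie, delta, echo, foxtrot}; each meets A ∖ {bravo}, so x IS a limit point.
  x = charlie: opens ∋ x are {charlie, delta, echo}, {bravo, charlie, delta, echo, foxtrot}; each meets A ∖ {charlie}, so x IS a limit point.
  x = delta: open {charlie, delta, echo} ∋ x has {charlie, delta, echo} ∩ (A ∖ {delta}) = ∅, so x is NOT a limit point.
  x = echo: opens ∋ x are {charlie, delta, echo}, {bravo, charlie, delta, echo, foxtrot}; each meets A ∖ {echo}, so x IS a limit point.
  x = foxtrot: opens ∋ x are {bravo, charlie, delta, echo, foxtrot}; each meets A ∖ {foxtrot}, so x IS a limit point.
Collecting: A' = {bravo, charlie, echo, foxtrot}.


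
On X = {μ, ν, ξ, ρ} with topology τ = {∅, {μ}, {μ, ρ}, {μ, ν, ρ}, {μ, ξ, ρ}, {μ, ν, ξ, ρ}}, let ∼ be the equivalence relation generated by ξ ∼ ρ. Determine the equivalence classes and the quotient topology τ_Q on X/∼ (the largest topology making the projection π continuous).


X/∼ = {[μ], [ν], [ξ=ρ]}; |τ_Q| = 4.

Equivalence classes: [μ], [ν], [ξ=ρ].
Quotient map π: X → X/∼ sends μ ↦ [μ], ν ↦ [ν], ξ ↦ [ξ=ρ], ρ ↦ [ξ=ρ].
For each subset V ⊆ X/∼, compute π^{-1}(V) ⊆ X and check whether π^{-1}(V) ∈ τ. V is open in τ_Q iff π^{-1}(V) ∈ τ.
  V = {}: π^{-1}(V) = ∅ ∈ τ ✓.
  V = {[μ]}: π^{-1}(V) = {μ} ∈ τ ✓.
  V = {[ν]}: π^{-1}(V) = {ν} ∉ τ ✗.
  V = {[μ], [ν]}: π^{-1}(V) = {μ, ν} ∉ τ ✗.
  V = {[ξ=ρ]}: π^{-1}(V) = {ξ, ρ} ∉ τ ✗.
  V = {[μ], [ξ=ρ]}: π^{-1}(V) = {μ, ξ, ρ} ∈ τ ✓.
  V = {[ν], [ξ=ρ]}: π^{-1}(V) = {ν, ξ, ρ} ∉ τ ✗.
  V = {[μ], [ν], [ξ=ρ]}: π^{-1}(V) = {μ, ν, ξ, ρ} ∈ τ ✓.
Open sets in the quotient: τ_Q = {{}, {[μ]}, {[μ], [ξ=ρ]}, {[μ], [ν], [ξ=ρ]}} (4 elements).


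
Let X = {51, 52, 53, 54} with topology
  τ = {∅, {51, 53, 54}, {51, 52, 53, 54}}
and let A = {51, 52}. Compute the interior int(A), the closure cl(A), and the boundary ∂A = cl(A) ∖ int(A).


int(A) = ∅, cl(A) = {51, 52, 53, 54}, ∂A = {51, 52, 53, 54}.

Closed sets in (X, τ) are complements of opens:
  closed(X, τ) = {∅, {52}, {51, 52, 53, 54}}.
int(A) = ⋃ {U ∈ τ : U ⊆ A}. Opens contained in A: ∅.
Taking the union of these: int(A) = ∅.
cl(A) = ⋂ {C closed : A ⊆ C}. Closed sets containing A: {51, 52, 53, 54}.
Intersecting these: cl(A) = {51, 52, 53, 54}.
∂A = cl(A) ∖ int(A) = {51, 52, 53, 54} ∖ ∅ = {51, 52, 53, 54}.


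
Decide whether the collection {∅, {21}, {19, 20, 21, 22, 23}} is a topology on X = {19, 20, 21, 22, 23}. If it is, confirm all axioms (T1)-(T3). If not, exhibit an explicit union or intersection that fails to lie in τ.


τ IS a topology on X.

Axiom (T1): ∅ ∈ τ? Yes; X ∈ τ? Yes.
Axiom (T2/T3): check pairwise unions and intersections of members of τ.
All pairwise intersections and unions checked — each lies in τ. Therefore τ satisfies (T1), (T2), (T3): it IS a topology on X.


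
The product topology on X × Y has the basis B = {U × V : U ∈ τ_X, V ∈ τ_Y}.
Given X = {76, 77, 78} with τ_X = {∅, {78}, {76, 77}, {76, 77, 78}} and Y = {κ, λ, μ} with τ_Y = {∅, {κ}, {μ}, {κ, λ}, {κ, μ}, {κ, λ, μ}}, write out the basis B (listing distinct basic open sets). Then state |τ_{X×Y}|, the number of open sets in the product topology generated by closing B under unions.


Basis B = {∅ × ∅, {78} × {κ}, {78} × {μ}, {76, 77} × {κ}, {76, 77} × {μ}, {78} × {κ, λ}, {78} × {κ, μ}, {76, 77, 78} × {κ}, {76, 77, 78} × {μ}, {78} × {κ, λ, μ}, {76, 77} × {κ, λ}, {76, 77} × {κ, μ}, {76, 77} × {κ, λ, μ}, {76, 77, 78} × {κ, λ}, {76, 77, 78} × {κ, μ}, {76, 77, 78} × {κ, λ, μ}}; |τ_{X×Y}| = 36.

Enumerate products U × V with U ∈ τ_X, V ∈ τ_Y (deduplicated):
  ∅ × ∅ = {} (∅)
  {78} × {κ} = {(78,κ)}
  {78} × {μ} = {(78,μ)}
  {76, 77} × {κ} = {(76,κ), (77,κ)}
  {76, 77} × {μ} = {(76,μ), (77,μ)}
  {78} × {κ, λ} = {(78,κ), (78,λ)}
  {78} × {κ, μ} = {(78,κ), (78,μ)}
  {76, 77, 78} × {κ} = {(76,κ), (77,κ), (78,κ)}
  {76, 77, 78} × {μ} = {(76,μ), (77,μ), (78,μ)}
  {78} × {κ, λ, μ} = {(78,κ), (78,λ), (78,μ)}
  {76, 77} × {κ, λ} = {(76,κ), (76,λ), (77,κ), (77,λ)}
  {76, 77} × {κ, μ} = {(76,κ), (76,μ), (77,κ), (77,μ)}
  {76, 77} × {κ, λ, μ} = {(76,κ), (76,λ), (76,μ), (77,κ), (77,λ), (77,μ)}
  {76, 77, 78} × {κ, λ} = {(76,κ), (76,λ), (77,κ), (77,λ), (78,κ), (78,λ)}
  {76, 77, 78} × {κ, μ} = {(76,κ), (76,μ), (77,κ), (77,μ), (78,κ), (78,μ)}
  {76, 77, 78} × {κ, λ, μ} = {(76,κ), (76,λ), (76,μ), (77,κ), (77,λ), (77,μ), (78,κ), (78,λ), (78,μ)}
These 16 distinct sets form the basis B.
Close under arbitrary unions to get τ_{X×Y}; counting gives |τ_{X×Y}| = 36.


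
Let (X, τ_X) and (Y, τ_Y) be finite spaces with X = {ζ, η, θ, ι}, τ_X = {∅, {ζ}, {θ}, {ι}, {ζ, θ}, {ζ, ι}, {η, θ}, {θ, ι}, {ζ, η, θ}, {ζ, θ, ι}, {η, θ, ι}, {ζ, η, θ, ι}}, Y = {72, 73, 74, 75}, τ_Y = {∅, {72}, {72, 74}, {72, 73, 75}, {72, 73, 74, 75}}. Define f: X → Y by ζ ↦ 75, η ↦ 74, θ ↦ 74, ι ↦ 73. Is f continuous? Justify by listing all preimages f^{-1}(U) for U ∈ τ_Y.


f IS continuous.

Compute f^{-1}(U) for each U ∈ τ_Y:
  U = ∅: f^{-1}(U) = ∅ ∈ τ_X ✓.
  U = {72}: f^{-1}(U) = ∅ ∈ τ_X ✓.
  U = {72, 74}: f^{-1}(U) = {η, θ} ∈ τ_X ✓.
  U = {72, 73, 75}: f^{-1}(U) = {ζ, ι} ∈ τ_X ✓.
  U = {72, 73, 74, 75}: f^{-1}(U) = {ζ, η, θ, ι} ∈ τ_X ✓.
Every preimage lies in τ_X, so f IS continuous.


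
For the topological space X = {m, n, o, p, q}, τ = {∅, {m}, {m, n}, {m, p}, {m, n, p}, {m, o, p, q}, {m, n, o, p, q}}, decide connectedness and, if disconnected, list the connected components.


(X, τ) is connected.

Find clopen sets (U ∈ τ with X ∖ U ∈ τ):
  U = ∅, X ∖ U = {m, n, o, p, q} — both open, so U is clopen.
  U = {m, n, o, p, q}, X ∖ U = ∅ — both open, so U is clopen.
Only trivial clopens (∅ and X) exist, so (X, τ) is connected.
Compute connected components by grouping points that agree on all clopens:
  component: {m, n, o, p, q}


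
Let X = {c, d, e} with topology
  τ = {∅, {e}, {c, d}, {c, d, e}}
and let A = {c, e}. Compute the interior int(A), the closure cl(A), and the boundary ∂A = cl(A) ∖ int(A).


int(A) = {e}, cl(A) = {c, d, e}, ∂A = {c, d}.

Closed sets in (X, τ) are complements of opens:
  closed(X, τ) = {∅, {e}, {c, d}, {c, d, e}}.
int(A) = ⋃ {U ∈ τ : U ⊆ A}. Opens contained in A: ∅, {e}.
Taking the union of these: int(A) = {e}.
cl(A) = ⋂ {C closed : A ⊆ C}. Closed sets containing A: {c, d, e}.
Intersecting these: cl(A) = {c, d, e}.
∂A = cl(A) ∖ int(A) = {c, d, e} ∖ {e} = {c, d}.


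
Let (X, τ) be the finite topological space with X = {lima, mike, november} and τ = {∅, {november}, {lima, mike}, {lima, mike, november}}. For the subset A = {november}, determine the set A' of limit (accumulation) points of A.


A' = ∅

For each x ∈ X, list the open sets U ∈ τ with x ∈ U, then check whether U ∩ (A ∖ {x}) ≠ ∅ for every such U.
  x = lima: open {lima, mike} ∋ x has {lima, mike} ∩ (A ∖ {lima}) = ∅, so x is NOT a limit point.
  x = mike: open {lima, mike} ∋ x has {lima, mike} ∩ (A ∖ {mike}) = ∅, so x is NOT a limit point.
  x = november: open {november} ∋ x has {november} ∩ (A ∖ {november}) = ∅, so x is NOT a limit point.
Collecting: A' = ∅.


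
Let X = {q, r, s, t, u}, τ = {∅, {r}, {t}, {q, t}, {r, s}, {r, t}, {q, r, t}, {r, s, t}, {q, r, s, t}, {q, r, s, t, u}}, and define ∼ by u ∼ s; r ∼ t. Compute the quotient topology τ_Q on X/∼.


X/∼ = {[q], [r=t], [s=u]}; |τ_Q| = 4.

Equivalence classes: [q], [r=t], [s=u].
Quotient map π: X → X/∼ sends q ↦ [q], r ↦ [r=t], s ↦ [s=u], t ↦ [r=t], u ↦ [s=u].
For each subset V ⊆ X/∼, compute π^{-1}(V) ⊆ X and check whether π^{-1}(V) ∈ τ. V is open in τ_Q iff π^{-1}(V) ∈ τ.
  V = {}: π^{-1}(V) = ∅ ∈ τ ✓.
  V = {[q]}: π^{-1}(V) = {q} ∉ τ ✗.
  V = {[r=t]}: π^{-1}(V) = {r, t} ∈ τ ✓.
  V = {[q], [r=t]}: π^{-1}(V) = {q, r, t} ∈ τ ✓.
  V = {[s=u]}: π^{-1}(V) = {s, u} ∉ τ ✗.
  V = {[q], [s=u]}: π^{-1}(V) = {q, s, u} ∉ τ ✗.
  V = {[r=t], [s=u]}: π^{-1}(V) = {r, s, t, u} ∉ τ ✗.
  V = {[q], [r=t], [s=u]}: π^{-1}(V) = {q, r, s, t, u} ∈ τ ✓.
Open sets in the quotient: τ_Q = {{}, {[r=t]}, {[q], [r=t]}, {[q], [r=t], [s=u]}} (4 elements).


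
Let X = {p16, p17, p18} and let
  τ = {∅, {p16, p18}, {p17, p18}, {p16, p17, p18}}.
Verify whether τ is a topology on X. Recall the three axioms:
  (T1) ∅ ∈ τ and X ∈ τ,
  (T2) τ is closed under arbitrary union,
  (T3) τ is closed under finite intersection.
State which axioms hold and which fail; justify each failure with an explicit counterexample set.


τ is NOT a topology on X.

Axiom (T1): ∅ ∈ τ? Yes; X ∈ τ? Yes.
Axiom (T2/T3): check pairwise unions and intersections of members of τ.
Counterexample for (T3): {p16, p18} ∩ {p17, p18} = {p18} ∉ τ. Therefore τ is NOT a topology.


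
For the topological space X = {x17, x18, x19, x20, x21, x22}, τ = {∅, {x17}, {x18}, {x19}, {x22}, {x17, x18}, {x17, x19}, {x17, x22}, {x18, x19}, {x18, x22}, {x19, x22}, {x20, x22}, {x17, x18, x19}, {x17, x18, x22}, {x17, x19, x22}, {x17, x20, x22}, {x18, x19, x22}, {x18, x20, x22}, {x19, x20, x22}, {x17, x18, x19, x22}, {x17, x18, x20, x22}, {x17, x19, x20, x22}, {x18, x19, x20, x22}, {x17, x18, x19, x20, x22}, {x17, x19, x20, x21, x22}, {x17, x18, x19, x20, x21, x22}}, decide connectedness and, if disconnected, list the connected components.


(X, τ) is disconnected; components = [{x18}, {x17, x19, x20, x21, x22}].

Find clopen sets (U ∈ τ with X ∖ U ∈ τ):
  U = ∅, X ∖ U = {x17, x18, x19, x20, x21, x22} — both open, so U is clopen.
  U = {x18}, X ∖ U = {x17, x19, x20, x21, x22} — both open, so U is clopen.
  U = {x17, x19, x20, x21, x22}, X ∖ U = {x18} — both open, so U is clopen.
  U = {x17, x18, x19, x20, x21, x22}, X ∖ U = ∅ — both open, so U is clopen.
Nontrivial clopen(s) exist: e.g. {x17, x19, x20, x21, x22}. So (X, τ) is disconnected.
Compute connected components by grouping points that agree on all clopens:
  component: {x18}
  component: {x17, x19, x20, x21, x22}


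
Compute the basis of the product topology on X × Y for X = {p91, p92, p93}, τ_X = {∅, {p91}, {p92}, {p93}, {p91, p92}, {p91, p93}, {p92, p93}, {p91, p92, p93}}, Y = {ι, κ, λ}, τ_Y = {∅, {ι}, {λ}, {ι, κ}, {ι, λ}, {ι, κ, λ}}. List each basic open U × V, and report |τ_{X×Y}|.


Basis B = {∅ × ∅, {p91} × {ι}, {p91} × {λ}, {p92} × {ι}, {p92} × {λ}, {p93} × {ι}, {p93} × {λ}, {p91} × {ι, κ}, {p91} × {ι, λ}, {p91, p92} × {ι}, {p91, p93} × {ι}, {p91, p92} × {λ}, {p91, p93} × {λ}, {p92} × {ι, κ}, {p92} × {ι, λ}, {p92, p93} × {ι}, {p92, p93} × {λ}, {p93} × {ι, κ}, {p93} × {ι, λ}, {p91} × {ι, κ, λ}, {p91, p92, p93} × {ι}, {p91, p92, p93} × {λ}, {p92} × {ι, κ, λ}, {p93} × {ι, κ, λ}, {p91, p92} × {ι, κ}, {p91, p93} × {ι, κ}, {p91, p92} × {ι, λ}, {p91, p93} × {ι, λ}, {p92, p93} × {ι, κ}, {p92, p93} × {ι, λ}, {p91, p92} × {ι, κ, λ}, {p91, p93} × {ι, κ, λ}, {p91, p92, p93} × {ι, κ}, {p91, p92, p93} × {ι, λ}, {p92, p93} × {ι, κ, λ}, {p91, p92, p93} × {ι, κ, λ}}; |τ_{X×Y}| = 216.

Enumerate products U × V with U ∈ τ_X, V ∈ τ_Y (deduplicated):
  ∅ × ∅ = {} (∅)
  {p91} × {ι} = {(p91,ι)}
  {p91} × {λ} = {(p91,λ)}
  {p92} × {ι} = {(p92,ι)}
  {p92} × {λ} = {(p92,λ)}
  {p93} × {ι} = {(p93,ι)}
  {p93} × {λ} = {(p93,λ)}
  {p91} × {ι, κ} = {(p91,ι), (p91,κ)}
  {p91} × {ι, λ} = {(p91,ι), (p91,λ)}
  {p91, p92} × {ι} = {(p91,ι), (p92,ι)}
  {p91, p93} × {ι} = {(p91,ι), (p93,ι)}
  {p91, p92} × {λ} = {(p91,λ), (p92,λ)}
  {p91, p93} × {λ} = {(p91,λ), (p93,λ)}
  {p92} × {ι, κ} = {(p92,ι), (p92,κ)}
  {p92} × {ι, λ} = {(p92,ι), (p92,λ)}
  {p92, p93} × {ι} = {(p92,ι), (p93,ι)}
  {p92, p93} × {λ} = {(p92,λ), (p93,λ)}
  {p93} × {ι, κ} = {(p93,ι), (p93,κ)}
  {p93} × {ι, λ} = {(p93,ι), (p93,λ)}
  {p91} × {ι, κ, λ} = {(p91,ι), (p91,κ), (p91,λ)}
  {p91, p92, p93} × {ι} = {(p91,ι), (p92,ι), (p93,ι)}
  {p91, p92, p93} × {λ} = {(p91,λ), (p92,λ), (p93,λ)}
  {p92} × {ι, κ, λ} = {(p92,ι), (p92,κ), (p92,λ)}
  {p93} × {ι, κ, λ} = {(p93,ι), (p93,κ), (p93,λ)}
  {p91, p92} × {ι, κ} = {(p91,ι), (p91,κ), (p92,ι), (p92,κ)}
  {p91, p93} × {ι, κ} = {(p91,ι), (p91,κ), (p93,ι), (p93,κ)}
  {p91, p92} × {ι, λ} = {(p91,ι), (p91,λ), (p92,ι), (p92,λ)}
  {p91, p93} × {ι, λ} = {(p91,ι), (p91,λ), (p93,ι), (p93,λ)}
  {p92, p93} × {ι, κ} = {(p92,ι), (p92,κ), (p93,ι), (p93,κ)}
  {p92, p93} × {ι, λ} = {(p92,ι), (p92,λ), (p93,ι), (p93,λ)}
  {p91, p92} × {ι, κ, λ} = {(p91,ι), (p91,κ), (p91,λ), (p92,ι), (p92,κ), (p92,λ)}
  {p91, p93} × {ι, κ, λ} = {(p91,ι), (p91,κ), (p91,λ), (p93,ι), (p93,κ), (p93,λ)}
  {p91, p92, p93} × {ι, κ} = {(p91,ι), (p91,κ), (p92,ι), (p92,κ), (p93,ι), (p93,κ)}
  {p91, p92, p93} × {ι, λ} = {(p91,ι), (p91,λ), (p92,ι), (p92,λ), (p93,ι), (p93,λ)}
  {p92, p93} × {ι, κ, λ} = {(p92,ι), (p92,κ), (p92,λ), (p93,ι), (p93,κ), (p93,λ)}
  {p91, p92, p93} × {ι, κ, λ} = {(p91,ι), (p91,κ), (p91,λ), (p92,ι), (p92,κ), (p92,λ), (p93,ι), (p93,κ), (p93,λ)}
These 36 distinct sets form the basis B.
Close under arbitrary unions to get τ_{X×Y}; counting gives |τ_{X×Y}| = 216.


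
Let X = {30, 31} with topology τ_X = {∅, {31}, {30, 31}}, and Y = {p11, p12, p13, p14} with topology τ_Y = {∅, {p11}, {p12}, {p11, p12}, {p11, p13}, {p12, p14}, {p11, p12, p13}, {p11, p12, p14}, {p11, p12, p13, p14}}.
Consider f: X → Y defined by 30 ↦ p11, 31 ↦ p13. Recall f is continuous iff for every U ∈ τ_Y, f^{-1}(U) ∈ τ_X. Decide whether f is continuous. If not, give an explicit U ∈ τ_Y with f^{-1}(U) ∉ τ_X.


f is NOT continuous.

Compute f^{-1}(U) for each U ∈ τ_Y:
  U = ∅: f^{-1}(U) = ∅ ∈ τ_X ✓.
  U = {p11}: f^{-1}(U) = {30} ∉ τ_X ✗.
  U = {p12}: f^{-1}(U) = ∅ ∈ τ_X ✓.
  U = {p11, p12}: f^{-1}(U) = {30} ∉ τ_X ✗.
  U = {p11, p13}: f^{-1}(U) = {30, 31} ∈ τ_X ✓.
  U = {p12, p14}: f^{-1}(U) = ∅ ∈ τ_X ✓.
  U = {p11, p12, p13}: f^{-1}(U) = {30, 31} ∈ τ_X ✓.
  U = {p11, p12, p14}: f^{-1}(U) = {30} ∉ τ_X ✗.
  U = {p11, p12, p13, p14}: f^{-1}(U) = {30, 31} ∈ τ_X ✓.
Found U = {p11} with f^{-1}(U) = {30} not in τ_X. Therefore f is NOT continuous.


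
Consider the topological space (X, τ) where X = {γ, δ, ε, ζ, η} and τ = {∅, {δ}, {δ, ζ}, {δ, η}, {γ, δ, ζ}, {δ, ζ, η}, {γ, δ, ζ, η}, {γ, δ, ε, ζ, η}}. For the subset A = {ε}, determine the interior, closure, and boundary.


int(A) = ∅, cl(A) = {ε}, ∂A = {ε}.

Closed sets in (X, τ) are complements of opens:
  closed(X, τ) = {∅, {ε}, {γ, ε}, {ε, η}, {γ, ε, ζ}, {γ, ε, η}, {γ, ε, ζ, η}, {γ, δ, ε, ζ, η}}.
int(A) = ⋃ {U ∈ τ : U ⊆ A}. Opens contained in A: ∅.
Taking the union of these: int(A) = ∅.
cl(A) = ⋂ {C closed : A ⊆ C}. Closed sets containing A: {ε}, {γ, ε}, {ε, η}, {γ, ε, ζ}, {γ, ε, η}, {γ, ε, ζ, η}, {γ, δ, ε, ζ, η}.
Intersecting these: cl(A) = {ε}.
∂A = cl(A) ∖ int(A) = {ε} ∖ ∅ = {ε}.


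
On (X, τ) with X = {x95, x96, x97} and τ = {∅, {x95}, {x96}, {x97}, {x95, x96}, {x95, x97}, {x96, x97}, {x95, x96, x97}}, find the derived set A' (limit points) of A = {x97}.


A' = ∅

For each x ∈ X, list the open sets U ∈ τ with x ∈ U, then check whether U ∩ (A ∖ {x}) ≠ ∅ for every such U.
  x = x95: open {x95} ∋ x has {x95} ∩ (A ∖ {x95}) = ∅, so x is NOT a limit point.
  x = x96: open {x96} ∋ x has {x96} ∩ (A ∖ {x96}) = ∅, so x is NOT a limit point.
  x = x97: open {x97} ∋ x has {x97} ∩ (A ∖ {x97}) = ∅, so x is NOT a limit point.
Collecting: A' = ∅.


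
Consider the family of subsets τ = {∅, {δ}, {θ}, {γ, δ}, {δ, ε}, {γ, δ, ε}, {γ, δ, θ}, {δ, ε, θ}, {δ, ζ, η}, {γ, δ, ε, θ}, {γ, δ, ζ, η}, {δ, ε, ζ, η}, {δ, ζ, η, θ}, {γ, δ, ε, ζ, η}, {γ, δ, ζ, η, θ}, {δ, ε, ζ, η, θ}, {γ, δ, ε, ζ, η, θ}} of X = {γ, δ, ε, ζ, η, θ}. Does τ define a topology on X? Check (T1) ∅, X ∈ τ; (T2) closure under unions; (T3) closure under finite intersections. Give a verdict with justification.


τ is NOT a topology on X.

Axiom (T1): ∅ ∈ τ? Yes; X ∈ τ? Yes.
Axiom (T2/T3): check pairwise unions and intersections of members of τ.
Counterexample for (T2): {δ} ∪ {θ} = {δ, θ} ∉ τ. Therefore τ is NOT a topology.


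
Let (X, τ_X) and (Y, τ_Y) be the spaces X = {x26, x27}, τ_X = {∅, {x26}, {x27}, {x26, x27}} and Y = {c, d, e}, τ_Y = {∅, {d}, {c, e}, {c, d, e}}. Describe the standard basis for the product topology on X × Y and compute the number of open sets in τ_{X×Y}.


Basis B = {∅ × ∅, {x26} × {d}, {x27} × {d}, {x26} × {c, e}, {x26, x27} × {d}, {x27} × {c, e}, {x26} × {c, d, e}, {x27} × {c, d, e}, {x26, x27} × {c, e}, {x26, x27} × {c, d, e}}; |τ_{X×Y}| = 16.

Enumerate products U × V with U ∈ τ_X, V ∈ τ_Y (deduplicated):
  ∅ × ∅ = {} (∅)
  {x26} × {d} = {(x26,d)}
  {x27} × {d} = {(x27,d)}
  {x26} × {c, e} = {(x26,c), (x26,e)}
  {x26, x27} × {d} = {(x26,d), (x27,d)}
  {x27} × {c, e} = {(x27,c), (x27,e)}
  {x26} × {c, d, e} = {(x26,c), (x26,d), (x26,e)}
  {x27} × {c, d, e} = {(x27,c), (x27,d), (x27,e)}
  {x26, x27} × {c, e} = {(x26,c), (x26,e), (x27,c), (x27,e)}
  {x26, x27} × {c, d, e} = {(x26,c), (x26,d), (x26,e), (x27,c), (x27,d), (x27,e)}
These 10 distinct sets form the basis B.
Close under arbitrary unions to get τ_{X×Y}; counting gives |τ_{X×Y}| = 16.


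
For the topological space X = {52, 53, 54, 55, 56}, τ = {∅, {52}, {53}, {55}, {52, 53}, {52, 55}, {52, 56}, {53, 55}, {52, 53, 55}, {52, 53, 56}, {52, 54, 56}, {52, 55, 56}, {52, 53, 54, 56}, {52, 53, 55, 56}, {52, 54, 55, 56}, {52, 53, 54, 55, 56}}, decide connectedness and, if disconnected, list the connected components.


(X, τ) is disconnected; components = [{53}, {55}, {52, 54, 56}].

Find clopen sets (U ∈ τ with X ∖ U ∈ τ):
  U = ∅, X ∖ U = {52, 53, 54, 55, 56} — both open, so U is clopen.
  U = {53}, X ∖ U = {52, 54, 55, 56} — both open, so U is clopen.
  U = {55}, X ∖ U = {52, 53, 54, 56} — both open, so U is clopen.
  U = {53, 55}, X ∖ U = {52, 54, 56} — both open, so U is clopen.
  U = {52, 54, 56}, X ∖ U = {53, 55} — both open, so U is clopen.
  U = {52, 53, 54, 56}, X ∖ U = {55} — both open, so U is clopen.
  U = {52, 54, 55, 56}, X ∖ U = {53} — both open, so U is clopen.
  U = {52, 53, 54, 55, 56}, X ∖ U = ∅ — both open, so U is clopen.
Nontrivial clopen(s) exist: e.g. {52, 53, 54, 56}. So (X, τ) is disconnected.
Compute connected components by grouping points that agree on all clopens:
  component: {53}
  component: {55}
  component: {52, 54, 56}


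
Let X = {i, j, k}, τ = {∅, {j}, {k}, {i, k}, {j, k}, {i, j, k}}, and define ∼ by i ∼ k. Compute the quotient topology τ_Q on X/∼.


X/∼ = {[i=k], [j]}; |τ_Q| = 4.

Equivalence classes: [i=k], [j].
Quotient map π: X → X/∼ sends i ↦ [i=k], j ↦ [j], k ↦ [i=k].
For each subset V ⊆ X/∼, compute π^{-1}(V) ⊆ X and check whether π^{-1}(V) ∈ τ. V is open in τ_Q iff π^{-1}(V) ∈ τ.
  V = {}: π^{-1}(V) = ∅ ∈ τ ✓.
  V = {[i=k]}: π^{-1}(V) = {i, k} ∈ τ ✓.
  V = {[j]}: π^{-1}(V) = {j} ∈ τ ✓.
  V = {[i=k], [j]}: π^{-1}(V) = {i, j, k} ∈ τ ✓.
Open sets in the quotient: τ_Q = {{}, {[i=k]}, {[j]}, {[i=k], [j]}} (4 elements).


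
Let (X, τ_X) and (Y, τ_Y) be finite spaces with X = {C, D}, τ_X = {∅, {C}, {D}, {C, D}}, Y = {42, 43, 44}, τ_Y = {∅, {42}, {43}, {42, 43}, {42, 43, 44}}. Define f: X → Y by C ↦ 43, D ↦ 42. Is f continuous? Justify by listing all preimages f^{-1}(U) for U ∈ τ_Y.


f IS continuous.

Compute f^{-1}(U) for each U ∈ τ_Y:
  U = ∅: f^{-1}(U) = ∅ ∈ τ_X ✓.
  U = {42}: f^{-1}(U) = {D} ∈ τ_X ✓.
  U = {43}: f^{-1}(U) = {C} ∈ τ_X ✓.
  U = {42, 43}: f^{-1}(U) = {C, D} ∈ τ_X ✓.
  U = {42, 43, 44}: f^{-1}(U) = {C, D} ∈ τ_X ✓.
Every preimage lies in τ_X, so f IS continuous.


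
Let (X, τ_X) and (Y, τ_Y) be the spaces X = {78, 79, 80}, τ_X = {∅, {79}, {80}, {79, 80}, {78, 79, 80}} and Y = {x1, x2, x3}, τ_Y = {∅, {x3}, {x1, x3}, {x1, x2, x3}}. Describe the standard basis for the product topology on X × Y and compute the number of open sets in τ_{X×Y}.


Basis B = {∅ × ∅, {79} × {x3}, {80} × {x3}, {79} × {x1, x3}, {79, 80} × {x3}, {80} × {x1, x3}, {78, 79, 80} × {x3}, {79} × {x1, x2, x3}, {80} × {x1, x2, x3}, {79, 80} × {x1, x3}, {78, 79, 80} × {x1, x3}, {79, 80} × {x1, x2, x3}, {78, 79, 80} × {x1, x2, x3}}; |τ_{X×Y}| = 30.

Enumerate products U × V with U ∈ τ_X, V ∈ τ_Y (deduplicated):
  ∅ × ∅ = {} (∅)
  {79} × {x3} = {(79,x3)}
  {80} × {x3} = {(80,x3)}
  {79} × {x1, x3} = {(79,x1), (79,x3)}
  {79, 80} × {x3} = {(79,x3), (80,x3)}
  {80} × {x1, x3} = {(80,x1), (80,x3)}
  {78, 79, 80} × {x3} = {(78,x3), (79,x3), (80,x3)}
  {79} × {x1, x2, x3} = {(79,x1), (79,x2), (79,x3)}
  {80} × {x1, x2, x3} = {(80,x1), (80,x2), (80,x3)}
  {79, 80} × {x1, x3} = {(79,x1), (79,x3), (80,x1), (80,x3)}
  {78, 79, 80} × {x1, x3} = {(78,x1), (78,x3), (79,x1), (79,x3), (80,x1), (80,x3)}
  {79, 80} × {x1, x2, x3} = {(79,x1), (79,x2), (79,x3), (80,x1), (80,x2), (80,x3)}
  {78, 79, 80} × {x1, x2, x3} = {(78,x1), (78,x2), (78,x3), (79,x1), (79,x2), (79,x3), (80,x1), (80,x2), (80,x3)}
These 13 distinct sets form the basis B.
Close under arbitrary unions to get τ_{X×Y}; counting gives |τ_{X×Y}| = 30.


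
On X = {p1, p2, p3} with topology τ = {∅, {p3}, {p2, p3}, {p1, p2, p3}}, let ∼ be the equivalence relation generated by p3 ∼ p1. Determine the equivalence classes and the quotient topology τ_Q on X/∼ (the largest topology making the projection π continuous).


X/∼ = {[p1=p3], [p2]}; |τ_Q| = 2.

Equivalence classes: [p1=p3], [p2].
Quotient map π: X → X/∼ sends p1 ↦ [p1=p3], p2 ↦ [p2], p3 ↦ [p1=p3].
For each subset V ⊆ X/∼, compute π^{-1}(V) ⊆ X and check whether π^{-1}(V) ∈ τ. V is open in τ_Q iff π^{-1}(V) ∈ τ.
  V = {}: π^{-1}(V) = ∅ ∈ τ ✓.
  V = {[p1=p3]}: π^{-1}(V) = {p1, p3} ∉ τ ✗.
  V = {[p2]}: π^{-1}(V) = {p2} ∉ τ ✗.
  V = {[p1=p3], [p2]}: π^{-1}(V) = {p1, p2, p3} ∈ τ ✓.
Open sets in the quotient: τ_Q = {{}, {[p1=p3], [p2]}} (2 elements).


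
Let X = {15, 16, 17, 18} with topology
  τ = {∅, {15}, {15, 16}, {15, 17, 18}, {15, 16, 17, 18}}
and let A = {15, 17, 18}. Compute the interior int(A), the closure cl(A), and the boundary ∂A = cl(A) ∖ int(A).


int(A) = {15, 17, 18}, cl(A) = {15, 16, 17, 18}, ∂A = {16}.

Closed sets in (X, τ) are complements of opens:
  closed(X, τ) = {∅, {16}, {17, 18}, {16, 17, 18}, {15, 16, 17, 18}}.
int(A) = ⋃ {U ∈ τ : U ⊆ A}. Opens contained in A: ∅, {15}, {15, 17, 18}.
Taking the union of these: int(A) = {15, 17, 18}.
cl(A) = ⋂ {C closed : A ⊆ C}. Closed sets containing A: {15, 16, 17, 18}.
Intersecting these: cl(A) = {15, 16, 17, 18}.
∂A = cl(A) ∖ int(A) = {15, 16, 17, 18} ∖ {15, 17, 18} = {16}.


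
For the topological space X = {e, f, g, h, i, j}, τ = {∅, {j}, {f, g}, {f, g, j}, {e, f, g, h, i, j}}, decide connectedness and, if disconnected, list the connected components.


(X, τ) is connected.

Find clopen sets (U ∈ τ with X ∖ U ∈ τ):
  U = ∅, X ∖ U = {e, f, g, h, i, j} — both open, so U is clopen.
  U = {e, f, g, h, i, j}, X ∖ U = ∅ — both open, so U is clopen.
Only trivial clopens (∅ and X) exist, so (X, τ) is connected.
Compute connected components by grouping points that agree on all clopens:
  component: {e, f, g, h, i, j}


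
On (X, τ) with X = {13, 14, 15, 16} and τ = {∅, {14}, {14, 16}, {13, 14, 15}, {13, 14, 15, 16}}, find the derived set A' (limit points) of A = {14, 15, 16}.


A' = {13, 15, 16}

For each x ∈ X, list the open sets U ∈ τ with x ∈ U, then check whether U ∩ (A ∖ {x}) ≠ ∅ for every such U.
  x = 13: opens ∋ x are {13, 14, 15}, {13, 14, 15, 16}; each meets A ∖ {13}, so x IS a limit point.
  x = 14: open {14} ∋ x has {14} ∩ (A ∖ {14}) = ∅, so x is NOT a limit point.
  x = 15: opens ∋ x are {13, 14, 15}, {13, 14, 15, 16}; each meets A ∖ {15}, so x IS a limit point.
  x = 16: opens ∋ x are {14, 16}, {13, 14, 15, 16}; each meets A ∖ {16}, so x IS a limit point.
Collecting: A' = {13, 15, 16}.


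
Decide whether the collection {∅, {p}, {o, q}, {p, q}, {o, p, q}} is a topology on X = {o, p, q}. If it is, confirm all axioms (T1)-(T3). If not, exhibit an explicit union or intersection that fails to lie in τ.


τ is NOT a topology on X.

Axiom (T1): ∅ ∈ τ? Yes; X ∈ τ? Yes.
Axiom (T2/T3): check pairwise unions and intersections of members of τ.
Counterexample for (T3): {o, q} ∩ {p, q} = {q} ∉ τ. Therefore τ is NOT a topology.


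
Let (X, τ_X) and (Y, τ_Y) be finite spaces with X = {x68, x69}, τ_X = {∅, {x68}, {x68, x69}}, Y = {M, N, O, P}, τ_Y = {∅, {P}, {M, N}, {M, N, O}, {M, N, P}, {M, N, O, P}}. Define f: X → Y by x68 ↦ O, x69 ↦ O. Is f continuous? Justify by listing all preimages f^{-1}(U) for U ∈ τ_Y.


f IS continuous.

Compute f^{-1}(U) for each U ∈ τ_Y:
  U = ∅: f^{-1}(U) = ∅ ∈ τ_X ✓.
  U = {P}: f^{-1}(U) = ∅ ∈ τ_X ✓.
  U = {M, N}: f^{-1}(U) = ∅ ∈ τ_X ✓.
  U = {M, N, O}: f^{-1}(U) = {x68, x69} ∈ τ_X ✓.
  U = {M, N, P}: f^{-1}(U) = ∅ ∈ τ_X ✓.
  U = {M, N, O, P}: f^{-1}(U) = {x68, x69} ∈ τ_X ✓.
Every preimage lies in τ_X, so f IS continuous.


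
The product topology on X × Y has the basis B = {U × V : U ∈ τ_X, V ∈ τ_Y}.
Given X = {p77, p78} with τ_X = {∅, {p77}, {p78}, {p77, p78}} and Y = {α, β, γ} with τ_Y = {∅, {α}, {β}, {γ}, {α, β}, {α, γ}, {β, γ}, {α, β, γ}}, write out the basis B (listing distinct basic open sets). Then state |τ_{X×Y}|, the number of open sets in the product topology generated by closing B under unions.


Basis B = {∅ × ∅, {p77} × {α}, {p77} × {β}, {p77} × {γ}, {p78} × {α}, {p78} × {β}, {p78} × {γ}, {p77} × {α, β}, {p77} × {α, γ}, {p77, p78} × {α}, {p77} × {β, γ}, {p77, p78} × {β}, {p77, p78} × {γ}, {p78} × {α, β}, {p78} × {α, γ}, {p78} × {β, γ}, {p77} × {α, β, γ}, {p78} × {α, β, γ}, {p77, p78} × {α, β}, {p77, p78} × {α, γ}, {p77, p78} × {β, γ}, {p77, p78} × {α, β, γ}}; |τ_{X×Y}| = 64.

Enumerate products U × V with U ∈ τ_X, V ∈ τ_Y (deduplicated):
  ∅ × ∅ = {} (∅)
  {p77} × {α} = {(p77,α)}
  {p77} × {β} = {(p77,β)}
  {p77} × {γ} = {(p77,γ)}
  {p78} × {α} = {(p78,α)}
  {p78} × {β} = {(p78,β)}
  {p78} × {γ} = {(p78,γ)}
  {p77} × {α, β} = {(p77,α), (p77,β)}
  {p77} × {α, γ} = {(p77,α), (p77,γ)}
  {p77, p78} × {α} = {(p77,α), (p78,α)}
  {p77} × {β, γ} = {(p77,β), (p77,γ)}
  {p77, p78} × {β} = {(p77,β), (p78,β)}
  {p77, p78} × {γ} = {(p77,γ), (p78,γ)}
  {p78} × {α, β} = {(p78,α), (p78,β)}
  {p78} × {α, γ} = {(p78,α), (p78,γ)}
  {p78} × {β, γ} = {(p78,β), (p78,γ)}
  {p77} × {α, β, γ} = {(p77,α), (p77,β), (p77,γ)}
  {p78} × {α, β, γ} = {(p78,α), (p78,β), (p78,γ)}
  {p77, p78} × {α, β} = {(p77,α), (p77,β), (p78,α), (p78,β)}
  {p77, p78} × {α, γ} = {(p77,α), (p77,γ), (p78,α), (p78,γ)}
  {p77, p78} × {β, γ} = {(p77,β), (p77,γ), (p78,β), (p78,γ)}
  {p77, p78} × {α, β, γ} = {(p77,α), (p77,β), (p77,γ), (p78,α), (p78,β), (p78,γ)}
These 22 distinct sets form the basis B.
Close under arbitrary unions to get τ_{X×Y}; counting gives |τ_{X×Y}| = 64.
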